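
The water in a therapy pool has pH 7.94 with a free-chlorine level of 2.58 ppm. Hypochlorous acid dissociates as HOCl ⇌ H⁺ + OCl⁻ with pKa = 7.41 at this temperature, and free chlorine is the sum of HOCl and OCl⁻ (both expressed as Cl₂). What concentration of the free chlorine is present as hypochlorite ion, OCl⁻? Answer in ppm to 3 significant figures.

[OCl⁻]/[HOCl] = 10^(pH − pKa) = 10^(7.94 − 7.41) = 10^0.53 = 3.388.
Fraction as HOCl = 1 / (1 + 3.388) = 0.2279.
OCl⁻ = (1 − 0.2279) × 2.58 ppm = 1.992 ppm.

1.99 ppm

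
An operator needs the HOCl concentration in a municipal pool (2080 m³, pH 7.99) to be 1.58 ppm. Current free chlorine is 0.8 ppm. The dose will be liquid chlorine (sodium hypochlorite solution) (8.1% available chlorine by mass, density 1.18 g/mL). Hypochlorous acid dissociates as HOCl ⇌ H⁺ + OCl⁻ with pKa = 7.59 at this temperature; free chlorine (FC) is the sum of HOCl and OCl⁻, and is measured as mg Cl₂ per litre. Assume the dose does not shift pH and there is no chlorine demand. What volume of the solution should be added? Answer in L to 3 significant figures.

103 L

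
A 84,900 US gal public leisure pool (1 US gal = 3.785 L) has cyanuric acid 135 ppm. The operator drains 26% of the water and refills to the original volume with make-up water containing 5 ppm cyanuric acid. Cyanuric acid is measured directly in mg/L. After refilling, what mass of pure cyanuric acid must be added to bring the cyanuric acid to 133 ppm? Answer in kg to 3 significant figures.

10.2 kg

Volume: 84,900 US gal × 3.785 L/gal = 321,346 L.
After draining 26% and refilling: 135 × 0.74 + 5 × 0.26 = 101.2 ppm.
Deficit to target: 133 − 101.2 = 31.8 mg/L.
Mass: 31.8 mg/L × 321,346 L = 10,220 g cyanuric acid.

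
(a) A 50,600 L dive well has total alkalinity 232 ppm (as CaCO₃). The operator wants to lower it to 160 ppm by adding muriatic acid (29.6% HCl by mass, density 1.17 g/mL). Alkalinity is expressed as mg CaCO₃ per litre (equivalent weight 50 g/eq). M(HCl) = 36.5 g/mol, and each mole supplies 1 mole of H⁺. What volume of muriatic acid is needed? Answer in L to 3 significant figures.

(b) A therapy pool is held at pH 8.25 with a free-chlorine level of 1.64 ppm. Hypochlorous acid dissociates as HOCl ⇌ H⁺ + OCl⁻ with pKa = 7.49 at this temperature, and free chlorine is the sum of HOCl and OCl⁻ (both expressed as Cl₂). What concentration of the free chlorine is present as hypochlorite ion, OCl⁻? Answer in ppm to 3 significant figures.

(a) 7.68 L; (b) 1.40 ppm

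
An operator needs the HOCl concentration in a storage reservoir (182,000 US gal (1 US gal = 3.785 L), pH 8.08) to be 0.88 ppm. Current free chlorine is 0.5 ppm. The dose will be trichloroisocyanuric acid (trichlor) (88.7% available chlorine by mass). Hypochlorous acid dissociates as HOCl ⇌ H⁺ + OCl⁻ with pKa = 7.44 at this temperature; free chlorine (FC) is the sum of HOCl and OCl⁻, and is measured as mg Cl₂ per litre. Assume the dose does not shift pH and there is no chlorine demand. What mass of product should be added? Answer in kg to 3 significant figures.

Volume: 182,000 US gal × 3.785 L/gal = 688,870 L.
[OCl⁻]/[HOCl] = 10^(pH − pKa) = 10^(8.08 − 7.44) = 4.365; fraction as HOCl = 1/(1 + 4.365) = 0.1864.
Free chlorine required for 0.88 ppm HOCl: 0.88 / 0.1864 = 4.721 ppm.
FC to add: 4.721 − 0.5 = 4.221 mg/L as Cl₂.
Cl₂ equivalent: 4.221 mg/L × 688,870 L = 2908 g.
Product at 88.7% available Cl: 2908 / 0.887 = 3278 g.

3.28 kg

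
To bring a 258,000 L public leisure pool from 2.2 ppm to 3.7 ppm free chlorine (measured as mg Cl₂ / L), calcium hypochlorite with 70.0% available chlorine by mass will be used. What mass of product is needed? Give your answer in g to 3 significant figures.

553 g

Chlorine deficit: 3.7 − 2.2 = 1.5 ppm = 1.5 mg/L as Cl₂.
Cl₂ equivalent needed: 1.5 mg/L × 258,000 L = 387,000 mg = 387 g.
Product at 70.0% available chlorine: 387 / 0.7 = 552.9 g.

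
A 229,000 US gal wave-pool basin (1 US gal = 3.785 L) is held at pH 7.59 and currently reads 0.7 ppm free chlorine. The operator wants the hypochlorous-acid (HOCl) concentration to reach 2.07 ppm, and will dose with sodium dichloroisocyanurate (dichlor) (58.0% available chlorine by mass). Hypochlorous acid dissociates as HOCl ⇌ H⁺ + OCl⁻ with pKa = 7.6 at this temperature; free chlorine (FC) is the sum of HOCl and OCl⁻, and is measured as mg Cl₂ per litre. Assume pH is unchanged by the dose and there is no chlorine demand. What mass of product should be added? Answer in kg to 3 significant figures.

5.07 kg

Volume: 229,000 US gal × 3.785 L/gal = 866,765 L.
[OCl⁻]/[HOCl] = 10^(pH − pKa) = 10^(7.59 − 7.6) = 0.9772; fraction as HOCl = 1/(1 + 0.9772) = 0.5058.
Free chlorine required for 2.07 ppm HOCl: 2.07 / 0.5058 = 4.093 ppm.
FC to add: 4.093 − 0.7 = 3.393 mg/L as Cl₂.
Cl₂ equivalent: 3.393 mg/L × 866,765 L = 2941 g.
Product at 58.0% available Cl: 2941 / 0.58 = 5070 g.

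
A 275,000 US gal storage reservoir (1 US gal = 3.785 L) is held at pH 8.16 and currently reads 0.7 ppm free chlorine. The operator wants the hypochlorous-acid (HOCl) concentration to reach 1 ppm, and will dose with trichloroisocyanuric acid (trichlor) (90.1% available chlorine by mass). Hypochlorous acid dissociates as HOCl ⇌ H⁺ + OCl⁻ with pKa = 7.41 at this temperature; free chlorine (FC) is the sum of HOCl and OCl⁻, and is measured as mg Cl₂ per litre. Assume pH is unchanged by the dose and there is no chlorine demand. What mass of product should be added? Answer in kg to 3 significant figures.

6.84 kg

Volume: 275,000 US gal × 3.785 L/gal = 1,040,875 L.
[OCl⁻]/[HOCl] = 10^(pH − pKa) = 10^(8.16 − 7.41) = 5.623; fraction as HOCl = 1/(1 + 5.623) = 0.151.
Free chlorine required for 1 ppm HOCl: 1 / 0.151 = 6.623 ppm.
FC to add: 6.623 − 0.7 = 5.923 mg/L as Cl₂.
Cl₂ equivalent: 5.923 mg/L × 1,040,875 L = 6166 g.
Product at 90.1% available Cl: 6166 / 0.901 = 6843 g.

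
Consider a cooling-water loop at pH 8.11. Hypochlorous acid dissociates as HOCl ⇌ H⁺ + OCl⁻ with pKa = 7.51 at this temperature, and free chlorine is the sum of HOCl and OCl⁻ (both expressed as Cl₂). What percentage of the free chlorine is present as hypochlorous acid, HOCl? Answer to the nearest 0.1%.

[OCl⁻]/[HOCl] = 10^(pH − pKa) = 10^(8.11 − 7.51) = 10^0.60 = 3.981.
Fraction as HOCl = 1 / (1 + 3.981) = 0.2008.

20.1%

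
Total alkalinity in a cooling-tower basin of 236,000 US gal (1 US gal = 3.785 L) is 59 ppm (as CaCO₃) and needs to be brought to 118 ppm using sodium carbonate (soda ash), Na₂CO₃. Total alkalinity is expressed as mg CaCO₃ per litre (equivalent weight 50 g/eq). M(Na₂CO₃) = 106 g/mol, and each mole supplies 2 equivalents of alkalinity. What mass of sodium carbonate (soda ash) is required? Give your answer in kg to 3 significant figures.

55.9 kg

Volume: 236,000 US gal × 3.785 L/gal = 893,260 L.
Alkalinity to add: (118 − 59) = 59 mg/L as CaCO₃ × 893,260 L = 52,700 g as CaCO₃.
Equivalents: 52,700 g ÷ 50 g/eq = 1054 eq.
Each mole of Na₂CO₃ supplies 2 eq, so 1054 / 2 = 527 mol.
Mass: 527 mol × 106 g/mol = 55,860 g.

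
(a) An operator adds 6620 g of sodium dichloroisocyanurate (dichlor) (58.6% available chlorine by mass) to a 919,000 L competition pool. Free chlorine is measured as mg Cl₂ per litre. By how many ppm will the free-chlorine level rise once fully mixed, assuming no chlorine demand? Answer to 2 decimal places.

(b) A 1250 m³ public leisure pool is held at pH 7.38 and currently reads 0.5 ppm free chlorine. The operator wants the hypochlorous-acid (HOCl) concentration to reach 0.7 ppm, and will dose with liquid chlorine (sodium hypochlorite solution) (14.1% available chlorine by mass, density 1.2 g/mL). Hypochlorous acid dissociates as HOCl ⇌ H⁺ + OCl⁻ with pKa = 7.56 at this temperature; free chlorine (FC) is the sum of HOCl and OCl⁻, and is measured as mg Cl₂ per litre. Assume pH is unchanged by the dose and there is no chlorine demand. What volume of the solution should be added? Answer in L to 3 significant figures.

(a) 4.22 ppm; (b) 4.89 L

(a) Available chlorine delivered: 6620 g × 0.586 = 3879 g as Cl₂.
(a) Concentration rise: 3879 g / 919,000 L = 4.221 mg/L = 4.22 ppm.

(b) Volume: 1250 m³ = 1,250,000 L.
(b) [OCl⁻]/[HOCl] = 10^(pH − pKa) = 10^(7.38 − 7.56) = 0.6607; fraction as HOCl = 1/(1 + 0.6607) = 0.6022.
(b) Free chlorine required for 0.7 ppm HOCl: 0.7 / 0.6022 = 1.162 ppm.
(b) FC to add: 1.162 − 0.5 = 0.6625 mg/L as Cl₂.
(b) Cl₂ equivalent: 0.6625 mg/L × 1,250,000 L = 828.1 g.
(b) Product at 14.1% available Cl: 828.1 / 0.141 = 5873 g.
(b) Volume: 5873 g ÷ 1.2 g/mL = 4894 mL.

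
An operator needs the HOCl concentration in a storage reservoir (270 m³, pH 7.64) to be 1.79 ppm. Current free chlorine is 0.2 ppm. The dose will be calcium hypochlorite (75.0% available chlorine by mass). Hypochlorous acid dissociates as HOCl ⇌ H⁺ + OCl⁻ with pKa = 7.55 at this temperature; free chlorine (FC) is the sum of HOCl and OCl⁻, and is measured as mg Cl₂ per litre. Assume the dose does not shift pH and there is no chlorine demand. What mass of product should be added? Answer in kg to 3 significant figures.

Volume: 270 m³ = 270,000 L.
[OCl⁻]/[HOCl] = 10^(pH − pKa) = 10^(7.64 − 7.55) = 1.23; fraction as HOCl = 1/(1 + 1.23) = 0.4484.
Free chlorine required for 1.79 ppm HOCl: 1.79 / 0.4484 = 3.992 ppm.
FC to add: 3.992 − 0.2 = 3.792 mg/L as Cl₂.
Cl₂ equivalent: 3.792 mg/L × 270,000 L = 1024 g.
Product at 75.0% available Cl: 1024 / 0.75 = 1365 g.

1.37 kg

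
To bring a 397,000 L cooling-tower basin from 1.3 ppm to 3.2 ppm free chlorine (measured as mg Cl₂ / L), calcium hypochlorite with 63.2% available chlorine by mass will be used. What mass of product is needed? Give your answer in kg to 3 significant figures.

Chlorine deficit: 3.2 − 1.3 = 1.9 ppm = 1.9 mg/L as Cl₂.
Cl₂ equivalent needed: 1.9 mg/L × 397,000 L = 754,300 mg = 754.3 g.
Product at 63.2% available chlorine: 754.3 / 0.632 = 1194 g.

1.19 kg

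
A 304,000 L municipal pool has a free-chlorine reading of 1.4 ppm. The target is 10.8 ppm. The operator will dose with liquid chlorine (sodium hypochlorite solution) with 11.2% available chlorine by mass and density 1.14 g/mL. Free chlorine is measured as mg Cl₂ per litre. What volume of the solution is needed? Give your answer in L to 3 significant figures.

22.4 L

Chlorine deficit: 10.8 − 1.4 = 9.4 ppm = 9.4 mg/L as Cl₂.
Cl₂ equivalent needed: 9.4 mg/L × 304,000 L = 2,858,000 mg = 2858 g.
Product at 11.2% available chlorine: 2858 / 0.112 = 25,510 g.
Volume at density 1.14 g/mL: 25,510 g ÷ 1.14 g/mL = 22,380 mL.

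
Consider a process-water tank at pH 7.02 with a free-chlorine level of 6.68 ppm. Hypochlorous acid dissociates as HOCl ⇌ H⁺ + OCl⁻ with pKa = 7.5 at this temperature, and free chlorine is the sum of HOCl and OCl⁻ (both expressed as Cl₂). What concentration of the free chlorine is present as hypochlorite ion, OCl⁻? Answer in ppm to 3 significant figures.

1.66 ppm

[OCl⁻]/[HOCl] = 10^(pH − pKa) = 10^(7.02 − 7.5) = 10^-0.48 = 0.3311.
Fraction as HOCl = 1 / (1 + 0.3311) = 0.7512.
OCl⁻ = (1 − 0.7512) × 6.68 ppm = 1.662 ppm.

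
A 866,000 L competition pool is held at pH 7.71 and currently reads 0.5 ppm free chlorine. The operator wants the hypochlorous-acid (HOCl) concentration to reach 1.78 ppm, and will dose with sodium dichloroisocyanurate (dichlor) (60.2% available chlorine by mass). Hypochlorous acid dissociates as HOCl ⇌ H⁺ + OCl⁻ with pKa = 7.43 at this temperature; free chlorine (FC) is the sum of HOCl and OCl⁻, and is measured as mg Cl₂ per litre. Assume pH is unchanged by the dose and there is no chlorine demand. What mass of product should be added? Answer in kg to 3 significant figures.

[OCl⁻]/[HOCl] = 10^(pH − pKa) = 10^(7.71 − 7.43) = 1.905; fraction as HOCl = 1/(1 + 1.905) = 0.3442.
Free chlorine required for 1.78 ppm HOCl: 1.78 / 0.3442 = 5.172 ppm.
FC to add: 5.172 − 0.5 = 4.672 mg/L as Cl₂.
Cl₂ equivalent: 4.672 mg/L × 866,000 L = 4046 g.
Product at 60.2% available Cl: 4046 / 0.602 = 6720 g.

6.72 kg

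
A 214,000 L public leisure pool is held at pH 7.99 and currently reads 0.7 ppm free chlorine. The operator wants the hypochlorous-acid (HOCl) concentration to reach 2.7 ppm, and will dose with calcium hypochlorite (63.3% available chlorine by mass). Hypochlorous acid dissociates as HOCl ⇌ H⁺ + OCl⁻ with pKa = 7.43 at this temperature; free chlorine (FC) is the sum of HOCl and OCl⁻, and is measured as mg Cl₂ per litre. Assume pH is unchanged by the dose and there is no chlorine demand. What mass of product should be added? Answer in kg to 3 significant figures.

[OCl⁻]/[HOCl] = 10^(pH − pKa) = 10^(7.99 − 7.43) = 3.631; fraction as HOCl = 1/(1 + 3.631) = 0.2159.
Free chlorine required for 2.7 ppm HOCl: 2.7 / 0.2159 = 12.5 ppm.
FC to add: 12.5 − 0.7 = 11.8 mg/L as Cl₂.
Cl₂ equivalent: 11.8 mg/L × 214,000 L = 2526 g.
Product at 63.3% available Cl: 2526 / 0.633 = 3990 g.

3.99 kg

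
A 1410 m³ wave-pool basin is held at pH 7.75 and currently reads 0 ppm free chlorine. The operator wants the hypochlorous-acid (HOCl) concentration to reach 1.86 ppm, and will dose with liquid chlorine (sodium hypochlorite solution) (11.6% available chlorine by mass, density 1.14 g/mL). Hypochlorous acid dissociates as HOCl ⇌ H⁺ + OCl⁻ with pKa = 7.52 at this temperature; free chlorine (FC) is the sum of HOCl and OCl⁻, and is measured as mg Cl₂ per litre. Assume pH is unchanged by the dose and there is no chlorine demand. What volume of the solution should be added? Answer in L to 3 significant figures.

Volume: 1410 m³ = 1,410,000 L.
[OCl⁻]/[HOCl] = 10^(pH − pKa) = 10^(7.75 − 7.52) = 1.698; fraction as HOCl = 1/(1 + 1.698) = 0.3706.
Free chlorine required for 1.86 ppm HOCl: 1.86 / 0.3706 = 5.019 ppm.
FC to add: 5.019 − 0 = 5.019 mg/L as Cl₂.
Cl₂ equivalent: 5.019 mg/L × 1,410,000 L = 7076 g.
Product at 11.6% available Cl: 7076 / 0.116 = 61,000 g.
Volume: 61,000 g ÷ 1.14 g/mL = 53,510 mL.

53.5 L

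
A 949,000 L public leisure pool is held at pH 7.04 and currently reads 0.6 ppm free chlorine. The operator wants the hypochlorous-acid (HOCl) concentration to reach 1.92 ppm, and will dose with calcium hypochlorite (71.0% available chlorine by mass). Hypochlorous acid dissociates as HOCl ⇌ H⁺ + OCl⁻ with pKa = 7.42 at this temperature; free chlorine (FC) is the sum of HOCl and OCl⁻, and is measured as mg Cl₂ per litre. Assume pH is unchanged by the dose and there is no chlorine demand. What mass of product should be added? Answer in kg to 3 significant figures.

[OCl⁻]/[HOCl] = 10^(pH − pKa) = 10^(7.04 − 7.42) = 0.4169; fraction as HOCl = 1/(1 + 0.4169) = 0.7058.
Free chlorine required for 1.92 ppm HOCl: 1.92 / 0.7058 = 2.72 ppm.
FC to add: 2.72 − 0.6 = 2.12 mg/L as Cl₂.
Cl₂ equivalent: 2.12 mg/L × 949,000 L = 2012 g.
Product at 71.0% available Cl: 2012 / 0.71 = 2834 g.

2.83 kg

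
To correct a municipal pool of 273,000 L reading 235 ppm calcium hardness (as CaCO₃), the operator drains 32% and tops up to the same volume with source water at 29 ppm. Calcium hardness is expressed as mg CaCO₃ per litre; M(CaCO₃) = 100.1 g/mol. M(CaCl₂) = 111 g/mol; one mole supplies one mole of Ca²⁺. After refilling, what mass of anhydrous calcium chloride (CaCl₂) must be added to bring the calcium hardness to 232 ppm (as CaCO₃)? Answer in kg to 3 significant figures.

19.0 kg

After draining 32% and refilling: 235 × 0.68 + 29 × 0.32 = 169.08 ppm.
Deficit to target: 232 − 169.08 = 62.92 mg/L.
As CaCO₃: 62.92 mg/L × 273,000 L = 17,180 g; ÷ 100.1 = 171.6 mol Ca²⁺.
Mass: 171.6 × 111 = 19,050 g.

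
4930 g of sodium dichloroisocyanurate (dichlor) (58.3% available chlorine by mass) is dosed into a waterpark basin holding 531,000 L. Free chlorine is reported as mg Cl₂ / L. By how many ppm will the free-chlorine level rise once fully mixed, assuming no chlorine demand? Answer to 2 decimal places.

5.41 ppm

Available chlorine delivered: 4930 g × 0.583 = 2874 g as Cl₂.
Concentration rise: 2874 g / 531,000 L = 5.413 mg/L = 5.41 ppm.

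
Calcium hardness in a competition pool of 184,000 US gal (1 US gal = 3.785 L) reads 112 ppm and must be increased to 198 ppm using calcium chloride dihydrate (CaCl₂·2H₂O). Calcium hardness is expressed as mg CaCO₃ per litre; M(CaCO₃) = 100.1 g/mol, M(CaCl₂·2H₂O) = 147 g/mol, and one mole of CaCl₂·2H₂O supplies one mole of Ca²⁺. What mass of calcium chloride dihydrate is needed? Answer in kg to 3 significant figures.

Volume: 184,000 US gal × 3.785 L/gal = 696,440 L.
Hardness to add: (198 − 112) = 86 mg/L as CaCO₃ × 696,440 L = 59,890 g as CaCO₃.
Moles of Ca²⁺ (1 mol Ca²⁺ ≡ 1 mol CaCO₃): 59,890 / 100.1 g/mol = 598.3 mol.
Mass of CaCl₂·2H₂O: 598.3 × 147 = 87,960 g.

88.0 kg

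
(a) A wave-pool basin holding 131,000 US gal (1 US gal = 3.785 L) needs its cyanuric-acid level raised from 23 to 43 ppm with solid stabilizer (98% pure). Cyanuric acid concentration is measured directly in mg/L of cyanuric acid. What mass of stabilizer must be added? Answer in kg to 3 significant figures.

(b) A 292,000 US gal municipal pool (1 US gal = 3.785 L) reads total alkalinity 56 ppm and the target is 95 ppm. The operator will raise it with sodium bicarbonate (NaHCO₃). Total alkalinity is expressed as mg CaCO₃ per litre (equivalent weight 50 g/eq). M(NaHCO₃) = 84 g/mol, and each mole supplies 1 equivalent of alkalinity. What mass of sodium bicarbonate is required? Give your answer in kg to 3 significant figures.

(a) 10.1 kg; (b) 72.4 kg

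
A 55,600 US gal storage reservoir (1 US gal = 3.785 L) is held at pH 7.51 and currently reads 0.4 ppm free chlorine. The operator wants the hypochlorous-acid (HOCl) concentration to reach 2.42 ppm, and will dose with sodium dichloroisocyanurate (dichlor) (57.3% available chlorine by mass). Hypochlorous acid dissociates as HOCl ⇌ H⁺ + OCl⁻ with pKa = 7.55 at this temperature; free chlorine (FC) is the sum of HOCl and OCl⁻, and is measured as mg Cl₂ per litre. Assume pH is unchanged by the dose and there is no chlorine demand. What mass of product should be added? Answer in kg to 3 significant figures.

1.55 kg

Volume: 55,600 US gal × 3.785 L/gal = 210,446 L.
[OCl⁻]/[HOCl] = 10^(pH − pKa) = 10^(7.51 − 7.55) = 0.912; fraction as HOCl = 1/(1 + 0.912) = 0.523.
Free chlorine required for 2.42 ppm HOCl: 2.42 / 0.523 = 4.627 ppm.
FC to add: 4.627 − 0.4 = 4.227 mg/L as Cl₂.
Cl₂ equivalent: 4.227 mg/L × 210,446 L = 889.6 g.
Product at 57.3% available Cl: 889.6 / 0.573 = 1552 g.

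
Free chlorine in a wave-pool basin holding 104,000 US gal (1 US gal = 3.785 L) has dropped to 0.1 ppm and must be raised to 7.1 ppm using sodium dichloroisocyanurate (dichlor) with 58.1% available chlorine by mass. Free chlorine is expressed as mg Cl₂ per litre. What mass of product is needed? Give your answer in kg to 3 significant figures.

4.74 kg

Volume: 104,000 US gal × 3.785 L/gal = 393,640 L.
Chlorine deficit: 7.1 − 0.1 = 7 ppm = 7 mg/L as Cl₂.
Cl₂ equivalent needed: 7 mg/L × 393,640 L = 2,755,000 mg = 2755 g.
Product at 58.1% available chlorine: 2755 / 0.581 = 4743 g.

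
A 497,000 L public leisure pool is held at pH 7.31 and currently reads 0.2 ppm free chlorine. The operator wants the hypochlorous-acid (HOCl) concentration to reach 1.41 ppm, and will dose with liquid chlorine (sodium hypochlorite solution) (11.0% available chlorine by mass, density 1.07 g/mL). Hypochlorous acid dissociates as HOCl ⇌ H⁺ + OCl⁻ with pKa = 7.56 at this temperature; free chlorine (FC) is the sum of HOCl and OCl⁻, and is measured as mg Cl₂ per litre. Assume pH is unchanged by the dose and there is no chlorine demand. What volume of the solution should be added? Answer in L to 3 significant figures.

[OCl⁻]/[HOCl] = 10^(pH − pKa) = 10^(7.31 − 7.56) = 0.5623; fraction as HOCl = 1/(1 + 0.5623) = 0.6401.
Free chlorine required for 1.41 ppm HOCl: 1.41 / 0.6401 = 2.203 ppm.
FC to add: 2.203 − 0.2 = 2.003 mg/L as Cl₂.
Cl₂ equivalent: 2.003 mg/L × 497,000 L = 995.4 g.
Product at 11.0% available Cl: 995.4 / 0.11 = 9049 g.
Volume: 9049 g ÷ 1.07 g/mL = 8457 mL.

8.46 L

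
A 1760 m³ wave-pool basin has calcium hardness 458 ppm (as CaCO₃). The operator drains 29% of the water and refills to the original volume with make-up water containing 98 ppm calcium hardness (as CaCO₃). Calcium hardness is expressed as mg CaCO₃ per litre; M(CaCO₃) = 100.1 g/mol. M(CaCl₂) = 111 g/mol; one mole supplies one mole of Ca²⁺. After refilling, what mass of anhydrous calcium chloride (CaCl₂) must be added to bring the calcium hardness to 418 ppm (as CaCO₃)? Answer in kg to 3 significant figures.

126 kg

Volume: 1760 m³ = 1,760,000 L.
After draining 29% and refilling: 458 × 0.71 + 98 × 0.29 = 353.6 ppm.
Deficit to target: 418 − 353.6 = 64.4 mg/L.
As CaCO₃: 64.4 mg/L × 1,760,000 L = 113,300 g; ÷ 100.1 = 1132 mol Ca²⁺.
Mass: 1132 × 111 = 125,700 g.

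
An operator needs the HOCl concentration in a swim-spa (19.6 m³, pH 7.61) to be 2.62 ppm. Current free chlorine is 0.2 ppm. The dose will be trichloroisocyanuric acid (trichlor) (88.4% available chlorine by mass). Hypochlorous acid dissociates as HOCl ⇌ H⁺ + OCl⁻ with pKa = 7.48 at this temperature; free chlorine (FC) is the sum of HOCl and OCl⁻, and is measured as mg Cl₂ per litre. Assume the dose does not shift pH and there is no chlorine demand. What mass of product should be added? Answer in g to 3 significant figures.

132 g

Volume: 19.6 m³ = 19,600 L.
[OCl⁻]/[HOCl] = 10^(pH − pKa) = 10^(7.61 − 7.48) = 1.349; fraction as HOCl = 1/(1 + 1.349) = 0.4257.
Free chlorine required for 2.62 ppm HOCl: 2.62 / 0.4257 = 6.154 ppm.
FC to add: 6.154 − 0.2 = 5.954 mg/L as Cl₂.
Cl₂ equivalent: 5.954 mg/L × 19,600 L = 116.7 g.
Product at 88.4% available Cl: 116.7 / 0.884 = 132 g.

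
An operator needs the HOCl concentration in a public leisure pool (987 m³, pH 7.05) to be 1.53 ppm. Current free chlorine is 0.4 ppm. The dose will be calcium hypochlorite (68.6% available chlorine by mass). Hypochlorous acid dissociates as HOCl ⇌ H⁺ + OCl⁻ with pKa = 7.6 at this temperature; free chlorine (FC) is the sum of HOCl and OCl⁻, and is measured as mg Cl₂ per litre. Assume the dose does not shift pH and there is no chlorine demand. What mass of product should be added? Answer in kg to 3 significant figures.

2.25 kg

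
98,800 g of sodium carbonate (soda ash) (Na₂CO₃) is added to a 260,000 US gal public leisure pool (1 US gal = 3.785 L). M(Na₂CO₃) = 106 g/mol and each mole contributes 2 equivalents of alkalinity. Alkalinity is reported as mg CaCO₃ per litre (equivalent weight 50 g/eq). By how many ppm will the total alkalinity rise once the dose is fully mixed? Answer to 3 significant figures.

94.7 ppm

Volume: 260,000 US gal × 3.785 L/gal = 984,100 L.
Moles of Na₂CO₃: 98,800 g ÷ 106 g/mol = 932.1 mol → 1864 eq of alkalinity.
As CaCO₃: 1864 eq × 50 g/eq = 93,210 g.
Rise: 93,210 g / 984,100 L × 1000 = 94.71 mg/L.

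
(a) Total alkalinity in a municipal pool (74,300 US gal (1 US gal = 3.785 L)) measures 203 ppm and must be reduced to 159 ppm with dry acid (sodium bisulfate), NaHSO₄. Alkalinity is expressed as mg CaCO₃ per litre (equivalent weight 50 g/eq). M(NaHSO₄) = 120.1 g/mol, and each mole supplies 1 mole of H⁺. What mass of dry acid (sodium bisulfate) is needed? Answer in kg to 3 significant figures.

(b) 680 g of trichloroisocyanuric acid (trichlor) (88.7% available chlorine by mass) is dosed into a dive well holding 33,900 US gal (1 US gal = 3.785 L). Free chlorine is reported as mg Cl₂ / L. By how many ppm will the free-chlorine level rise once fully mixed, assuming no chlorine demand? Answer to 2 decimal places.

(a) 29.7 kg; (b) 4.70 ppm

(a) Volume: 74,300 US gal × 3.785 L/gal = 281,226 L.
(a) Alkalinity to neutralize: (203 − 159) = 44 mg/L as CaCO₃ × 281,226 L = 12,370 g as CaCO₃.
(a) Equivalents of H⁺ required: 12,370 ÷ 50 g/eq = 247.5 eq = 247.5 mol NaHSO₄.
(a) Mass of NaHSO₄: 247.5 × 120.1 = 29,720 g.

(b) Volume: 33,900 US gal × 3.785 L/gal = 128,312 L.
(b) Available chlorine delivered: 680 g × 0.887 = 603.2 g as Cl₂.
(b) Concentration rise: 603.2 g / 128,312 L = 4.701 mg/L = 4.70 ppm.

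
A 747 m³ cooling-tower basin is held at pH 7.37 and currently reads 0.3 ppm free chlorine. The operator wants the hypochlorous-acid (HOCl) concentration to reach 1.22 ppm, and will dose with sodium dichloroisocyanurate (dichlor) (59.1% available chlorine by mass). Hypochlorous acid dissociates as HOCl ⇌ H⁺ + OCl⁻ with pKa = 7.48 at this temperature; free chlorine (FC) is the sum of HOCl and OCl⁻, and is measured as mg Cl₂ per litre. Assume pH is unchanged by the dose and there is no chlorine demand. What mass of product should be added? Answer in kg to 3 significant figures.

Volume: 747 m³ = 747,000 L.
[OCl⁻]/[HOCl] = 10^(pH − pKa) = 10^(7.37 − 7.48) = 0.7762; fraction as HOCl = 1/(1 + 0.7762) = 0.563.
Free chlorine required for 1.22 ppm HOCl: 1.22 / 0.563 = 2.167 ppm.
FC to add: 2.167 − 0.3 = 1.867 mg/L as Cl₂.
Cl₂ equivalent: 1.867 mg/L × 747,000 L = 1395 g.
Product at 59.1% available Cl: 1395 / 0.591 = 2360 g.

2.36 kg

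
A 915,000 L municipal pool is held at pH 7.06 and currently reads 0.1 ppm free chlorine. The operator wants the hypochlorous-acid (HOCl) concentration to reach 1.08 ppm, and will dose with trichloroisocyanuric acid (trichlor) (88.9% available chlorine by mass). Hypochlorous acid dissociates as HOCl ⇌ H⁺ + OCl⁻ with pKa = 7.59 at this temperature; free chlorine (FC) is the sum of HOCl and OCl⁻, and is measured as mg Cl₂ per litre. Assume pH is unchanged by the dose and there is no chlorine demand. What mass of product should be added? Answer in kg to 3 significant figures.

1.34 kg

[OCl⁻]/[HOCl] = 10^(pH − pKa) = 10^(7.06 − 7.59) = 0.2951; fraction as HOCl = 1/(1 + 0.2951) = 0.7721.
Free chlorine required for 1.08 ppm HOCl: 1.08 / 0.7721 = 1.399 ppm.
FC to add: 1.399 − 0.1 = 1.299 mg/L as Cl₂.
Cl₂ equivalent: 1.299 mg/L × 915,000 L = 1188 g.
Product at 88.9% available Cl: 1188 / 0.889 = 1337 g.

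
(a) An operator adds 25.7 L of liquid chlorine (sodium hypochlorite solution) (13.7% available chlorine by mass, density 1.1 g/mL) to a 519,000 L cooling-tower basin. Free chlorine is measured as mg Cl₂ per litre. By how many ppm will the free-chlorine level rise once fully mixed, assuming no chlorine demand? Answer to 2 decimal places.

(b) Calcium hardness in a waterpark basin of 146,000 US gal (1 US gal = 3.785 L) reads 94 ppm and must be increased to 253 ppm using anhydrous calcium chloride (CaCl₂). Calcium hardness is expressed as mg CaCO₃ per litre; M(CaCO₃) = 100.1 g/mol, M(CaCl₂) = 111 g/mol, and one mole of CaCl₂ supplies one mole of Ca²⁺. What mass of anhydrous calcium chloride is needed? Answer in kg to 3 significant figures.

(a) 7.46 ppm; (b) 97.4 kg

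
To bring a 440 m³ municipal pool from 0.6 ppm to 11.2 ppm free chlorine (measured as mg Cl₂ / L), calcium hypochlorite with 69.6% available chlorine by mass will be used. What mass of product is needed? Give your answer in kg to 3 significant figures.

Volume: 440 m³ = 440,000 L.
Chlorine deficit: 11.2 − 0.6 = 10.6 ppm = 10.6 mg/L as Cl₂.
Cl₂ equivalent needed: 10.6 mg/L × 440,000 L = 4,664,000 mg = 4664 g.
Product at 69.6% available chlorine: 4664 / 0.696 = 6701 g.

6.70 kg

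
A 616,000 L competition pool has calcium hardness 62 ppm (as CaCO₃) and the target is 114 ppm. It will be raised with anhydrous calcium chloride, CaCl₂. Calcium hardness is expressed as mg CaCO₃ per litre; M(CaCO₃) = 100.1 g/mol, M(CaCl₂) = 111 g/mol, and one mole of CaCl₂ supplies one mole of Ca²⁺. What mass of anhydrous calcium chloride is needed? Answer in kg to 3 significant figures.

35.5 kg

Hardness to add: (114 − 62) = 52 mg/L as CaCO₃ × 616,000 L = 32,030 g as CaCO₃.
Moles of Ca²⁺ (1 mol Ca²⁺ ≡ 1 mol CaCO₃): 32,030 / 100.1 g/mol = 320 mol.
Mass of CaCl₂: 320 × 111 = 35,520 g.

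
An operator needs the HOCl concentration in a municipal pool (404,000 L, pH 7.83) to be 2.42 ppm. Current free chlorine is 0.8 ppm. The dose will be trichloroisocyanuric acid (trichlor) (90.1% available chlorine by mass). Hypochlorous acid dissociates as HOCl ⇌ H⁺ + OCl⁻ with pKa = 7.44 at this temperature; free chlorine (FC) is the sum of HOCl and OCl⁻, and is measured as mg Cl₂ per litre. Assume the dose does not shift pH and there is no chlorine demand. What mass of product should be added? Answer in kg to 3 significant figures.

[OCl⁻]/[HOCl] = 10^(pH − pKa) = 10^(7.83 − 7.44) = 2.455; fraction as HOCl = 1/(1 + 2.455) = 0.2895.
Free chlorine required for 2.42 ppm HOCl: 2.42 / 0.2895 = 8.36 ppm.
FC to add: 8.36 − 0.8 = 7.56 mg/L as Cl₂.
Cl₂ equivalent: 7.56 mg/L × 404,000 L = 3054 g.
Product at 90.1% available Cl: 3054 / 0.901 = 3390 g.

3.39 kg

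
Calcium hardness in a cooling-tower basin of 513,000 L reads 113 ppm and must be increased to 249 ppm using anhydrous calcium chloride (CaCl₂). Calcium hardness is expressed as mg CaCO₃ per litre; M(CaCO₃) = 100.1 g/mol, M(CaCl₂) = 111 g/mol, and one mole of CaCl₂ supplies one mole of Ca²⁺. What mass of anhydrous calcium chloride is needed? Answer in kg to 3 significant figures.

Hardness to add: (249 − 113) = 136 mg/L as CaCO₃ × 513,000 L = 69,770 g as CaCO₃.
Moles of Ca²⁺ (1 mol Ca²⁺ ≡ 1 mol CaCO₃): 69,770 / 100.1 g/mol = 697 mol.
Mass of CaCl₂: 697 × 111 = 77,370 g.

77.4 kg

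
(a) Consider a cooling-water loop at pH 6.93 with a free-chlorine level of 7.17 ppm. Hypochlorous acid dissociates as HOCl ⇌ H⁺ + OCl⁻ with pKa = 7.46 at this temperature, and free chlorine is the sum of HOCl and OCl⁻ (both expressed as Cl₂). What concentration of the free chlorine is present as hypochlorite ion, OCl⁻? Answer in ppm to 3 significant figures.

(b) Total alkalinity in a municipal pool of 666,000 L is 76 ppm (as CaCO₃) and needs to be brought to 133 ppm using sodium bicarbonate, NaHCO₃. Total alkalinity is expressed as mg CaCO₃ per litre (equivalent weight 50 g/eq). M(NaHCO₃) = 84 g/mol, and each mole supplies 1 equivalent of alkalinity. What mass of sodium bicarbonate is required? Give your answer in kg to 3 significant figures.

(a) [OCl⁻]/[HOCl] = 10^(pH − pKa) = 10^(6.93 − 7.46) = 10^-0.53 = 0.2951.
(a) Fraction as HOCl = 1 / (1 + 0.2951) = 0.7721.
(a) OCl⁻ = (1 − 0.7721) × 7.17 ppm = 1.634 ppm.

(b) Alkalinity to add: (133 − 76) = 57 mg/L as CaCO₃ × 666,000 L = 37,960 g as CaCO₃.
(b) Equivalents: 37,960 g ÷ 50 g/eq = 759.2 eq.
(b) NaHCO₃ supplies 1 eq per mole → 759.2 mol.
(b) Mass: 759.2 mol × 84 g/mol = 63,780 g.

(a) 1.63 ppm; (b) 63.8 kg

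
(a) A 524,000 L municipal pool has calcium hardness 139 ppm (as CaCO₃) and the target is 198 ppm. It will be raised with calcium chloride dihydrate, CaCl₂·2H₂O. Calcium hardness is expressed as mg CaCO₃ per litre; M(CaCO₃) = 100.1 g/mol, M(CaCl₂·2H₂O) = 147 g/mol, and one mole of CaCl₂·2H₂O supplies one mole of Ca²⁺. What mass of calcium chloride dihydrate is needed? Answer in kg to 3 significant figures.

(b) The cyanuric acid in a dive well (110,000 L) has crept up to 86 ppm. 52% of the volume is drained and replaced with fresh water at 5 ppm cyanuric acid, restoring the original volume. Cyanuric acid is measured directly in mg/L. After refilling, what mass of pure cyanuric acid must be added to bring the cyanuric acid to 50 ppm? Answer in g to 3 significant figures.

(a) 45.4 kg; (b) 673 g

(a) Hardness to add: (198 − 139) = 59 mg/L as CaCO₃ × 524,000 L = 30,920 g as CaCO₃.
(a) Moles of Ca²⁺ (1 mol Ca²⁺ ≡ 1 mol CaCO₃): 30,920 / 100.1 g/mol = 308.9 mol.
(a) Mass of CaCl₂·2H₂O: 308.9 × 147 = 45,400 g.

(b) After draining 52% and refilling: 86 × 0.48 + 5 × 0.52 = 43.88 ppm.
(b) Deficit to target: 50 − 43.88 = 6.12 mg/L.
(b) Mass: 6.12 mg/L × 110,000 L = 673.2 g cyanuric acid.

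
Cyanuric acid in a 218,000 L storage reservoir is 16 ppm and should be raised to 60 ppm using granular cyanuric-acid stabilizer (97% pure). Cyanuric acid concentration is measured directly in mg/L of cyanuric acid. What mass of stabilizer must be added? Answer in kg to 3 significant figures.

9.89 kg

CYA to add: (60 − 16) = 44 mg/L × 218,000 L = 9592 g cyanuric acid.
At 97% purity: 9592 / 0.97 = 9889 g product.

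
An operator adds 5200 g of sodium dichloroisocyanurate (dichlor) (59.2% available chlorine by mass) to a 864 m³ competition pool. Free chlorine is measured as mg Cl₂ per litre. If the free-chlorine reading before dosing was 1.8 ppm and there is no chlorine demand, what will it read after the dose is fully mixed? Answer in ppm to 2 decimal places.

Volume: 864 m³ = 864,000 L.
Available chlorine delivered: 5200 g × 0.592 = 3078 g as Cl₂.
Concentration rise: 3078 g / 864,000 L = 3.563 mg/L = 3.56 ppm.
Final FC: 1.8 + 3.56 = 5.36 ppm.

5.36 ppm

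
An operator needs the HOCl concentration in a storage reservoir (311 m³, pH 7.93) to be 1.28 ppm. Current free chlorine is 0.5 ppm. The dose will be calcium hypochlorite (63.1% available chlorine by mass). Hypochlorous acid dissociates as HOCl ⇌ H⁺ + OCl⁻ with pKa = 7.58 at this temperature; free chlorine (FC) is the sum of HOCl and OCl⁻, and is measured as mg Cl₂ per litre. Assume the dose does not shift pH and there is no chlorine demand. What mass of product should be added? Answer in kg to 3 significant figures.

Volume: 311 m³ = 311,000 L.
[OCl⁻]/[HOCl] = 10^(pH − pKa) = 10^(7.93 − 7.58) = 2.239; fraction as HOCl = 1/(1 + 2.239) = 0.3088.
Free chlorine required for 1.28 ppm HOCl: 1.28 / 0.3088 = 4.146 ppm.
FC to add: 4.146 − 0.5 = 3.646 mg/L as Cl₂.
Cl₂ equivalent: 3.646 mg/L × 311,000 L = 1134 g.
Product at 63.1% available Cl: 1134 / 0.631 = 1797 g.

1.80 kg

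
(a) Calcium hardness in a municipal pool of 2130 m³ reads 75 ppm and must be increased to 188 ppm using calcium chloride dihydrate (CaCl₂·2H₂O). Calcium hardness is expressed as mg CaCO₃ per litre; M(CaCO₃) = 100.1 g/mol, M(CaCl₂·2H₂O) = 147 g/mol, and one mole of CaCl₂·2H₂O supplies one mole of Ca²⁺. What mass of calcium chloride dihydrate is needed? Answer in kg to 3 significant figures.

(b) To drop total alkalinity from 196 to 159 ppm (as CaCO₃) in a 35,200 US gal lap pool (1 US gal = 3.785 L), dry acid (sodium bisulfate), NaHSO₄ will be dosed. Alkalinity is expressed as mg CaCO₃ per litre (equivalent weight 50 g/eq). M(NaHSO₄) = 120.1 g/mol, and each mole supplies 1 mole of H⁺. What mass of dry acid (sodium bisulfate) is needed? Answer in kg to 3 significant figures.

(a) Volume: 2130 m³ = 2,130,000 L.
(a) Hardness to add: (188 − 75) = 113 mg/L as CaCO₃ × 2,130,000 L = 240,700 g as CaCO₃.
(a) Moles of Ca²⁺ (1 mol Ca²⁺ ≡ 1 mol CaCO₃): 240,700 / 100.1 g/mol = 2404 mol.
(a) Mass of CaCl₂·2H₂O: 2404 × 147 = 353,500 g.

(b) Volume: 35,200 US gal × 3.785 L/gal = 133,232 L.
(b) Alkalinity to neutralize: (196 − 159) = 37 mg/L as CaCO₃ × 133,232 L = 4930 g as CaCO₃.
(b) Equivalents of H⁺ required: 4930 ÷ 50 g/eq = 98.59 eq = 98.59 mol NaHSO₄.
(b) Mass of NaHSO₄: 98.59 × 120.1 = 11,840 g.

(a) 353 kg; (b) 11.8 kg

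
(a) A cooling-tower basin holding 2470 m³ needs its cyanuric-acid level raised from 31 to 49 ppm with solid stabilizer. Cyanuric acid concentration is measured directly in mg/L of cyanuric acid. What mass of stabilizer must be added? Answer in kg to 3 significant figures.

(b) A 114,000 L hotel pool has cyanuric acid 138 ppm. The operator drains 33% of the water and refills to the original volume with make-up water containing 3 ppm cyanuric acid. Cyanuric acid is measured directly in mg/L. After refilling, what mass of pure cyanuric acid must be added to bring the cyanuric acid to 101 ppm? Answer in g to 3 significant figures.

(a) 44.5 kg; (b) 861 g

(a) Volume: 2470 m³ = 2,470,000 L.
(a) CYA to add: (49 − 31) = 18 mg/L × 2,470,000 L = 44,460 g cyanuric acid.

(b) After draining 33% and refilling: 138 × 0.67 + 3 × 0.33 = 93.45 ppm.
(b) Deficit to target: 101 − 93.45 = 7.55 mg/L.
(b) Mass: 7.55 mg/L × 114,000 L = 860.7 g cyanuric acid.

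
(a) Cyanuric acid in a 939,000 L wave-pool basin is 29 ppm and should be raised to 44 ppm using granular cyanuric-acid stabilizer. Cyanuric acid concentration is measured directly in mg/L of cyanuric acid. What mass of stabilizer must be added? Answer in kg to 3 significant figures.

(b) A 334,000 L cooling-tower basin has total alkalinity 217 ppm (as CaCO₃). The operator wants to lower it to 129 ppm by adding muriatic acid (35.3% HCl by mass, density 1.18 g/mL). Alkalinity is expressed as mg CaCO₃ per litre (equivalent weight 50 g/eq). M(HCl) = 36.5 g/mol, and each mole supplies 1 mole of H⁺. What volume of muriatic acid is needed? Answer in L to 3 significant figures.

(a) CYA to add: (44 − 29) = 15 mg/L × 939,000 L = 14,080 g cyanuric acid.

(b) Alkalinity to neutralize: (217 − 129) = 88 mg/L as CaCO₃ × 334,000 L = 29,390 g as CaCO₃.
(b) Equivalents of H⁺ required: 29,390 ÷ 50 g/eq = 587.8 eq = 587.8 mol HCl.
(b) Mass of HCl: 587.8 × 36.5 = 21,460 g.
(b) Mass of 35.3% solution: 21,460 / 0.353 = 60,780 g.
(b) Volume: 60,780 g ÷ 1.18 g/mL = 51,510 mL.

(a) 14.1 kg; (b) 51.5 L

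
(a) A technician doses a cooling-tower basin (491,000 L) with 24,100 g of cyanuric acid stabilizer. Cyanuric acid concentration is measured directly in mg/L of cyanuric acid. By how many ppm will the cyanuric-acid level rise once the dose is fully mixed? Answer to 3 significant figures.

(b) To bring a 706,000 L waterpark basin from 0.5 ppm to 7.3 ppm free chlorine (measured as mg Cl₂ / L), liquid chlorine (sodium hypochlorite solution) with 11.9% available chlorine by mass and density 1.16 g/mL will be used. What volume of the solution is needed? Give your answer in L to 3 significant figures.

(a) 49.1 ppm; (b) 34.8 L

(a) Rise: 24,100 g / 491,000 L × 1000 = 49.08 mg/L.

(b) Chlorine deficit: 7.3 − 0.5 = 6.8 ppm = 6.8 mg/L as Cl₂.
(b) Cl₂ equivalent needed: 6.8 mg/L × 706,000 L = 4,801,000 mg = 4801 g.
(b) Product at 11.9% available chlorine: 4801 / 0.119 = 40,340 g.
(b) Volume at density 1.16 g/mL: 40,340 g ÷ 1.16 g/mL = 34,780 mL.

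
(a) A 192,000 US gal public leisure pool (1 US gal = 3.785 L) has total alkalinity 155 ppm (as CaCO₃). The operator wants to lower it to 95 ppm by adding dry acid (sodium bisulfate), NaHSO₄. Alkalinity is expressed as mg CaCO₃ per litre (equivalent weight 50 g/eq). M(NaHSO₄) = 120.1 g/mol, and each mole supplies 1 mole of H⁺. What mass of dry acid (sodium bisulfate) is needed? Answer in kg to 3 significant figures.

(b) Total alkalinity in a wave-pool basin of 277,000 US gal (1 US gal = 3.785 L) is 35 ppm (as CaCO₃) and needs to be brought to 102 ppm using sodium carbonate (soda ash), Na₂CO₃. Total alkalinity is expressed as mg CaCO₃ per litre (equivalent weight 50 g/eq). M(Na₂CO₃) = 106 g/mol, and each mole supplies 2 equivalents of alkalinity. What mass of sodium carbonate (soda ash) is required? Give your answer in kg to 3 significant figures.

(a) 105 kg; (b) 74.5 kg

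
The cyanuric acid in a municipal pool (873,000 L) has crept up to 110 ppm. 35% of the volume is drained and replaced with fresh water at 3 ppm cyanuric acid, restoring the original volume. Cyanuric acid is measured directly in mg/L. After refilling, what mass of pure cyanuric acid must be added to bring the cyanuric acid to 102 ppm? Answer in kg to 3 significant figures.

25.7 kg

After draining 35% and refilling: 110 × 0.65 + 3 × 0.35 = 72.55 ppm.
Deficit to target: 102 − 72.55 = 29.45 mg/L.
Mass: 29.45 mg/L × 873,000 L = 25,710 g cyanuric acid.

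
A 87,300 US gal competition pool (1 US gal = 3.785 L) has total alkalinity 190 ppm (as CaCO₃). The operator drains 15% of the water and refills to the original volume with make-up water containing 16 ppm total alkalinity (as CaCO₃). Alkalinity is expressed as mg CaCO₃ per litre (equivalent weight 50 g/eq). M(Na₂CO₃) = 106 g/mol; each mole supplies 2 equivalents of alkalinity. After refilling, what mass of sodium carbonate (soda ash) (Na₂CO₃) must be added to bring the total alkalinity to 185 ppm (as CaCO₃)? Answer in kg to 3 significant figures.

Volume: 87,300 US gal × 3.785 L/gal = 330,430 L.
After draining 15% and refilling: 190 × 0.85 + 16 × 0.15 = 163.9 ppm.
Deficit to target: 185 − 163.9 = 21.1 mg/L.
As CaCO₃: 21.1 mg/L × 330,430 L = 6972 g; ÷ 50 g/eq ÷ 2 = 69.72 mol Na₂CO₃.
Mass: 69.72 × 106 = 7390 g.

7.39 kg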